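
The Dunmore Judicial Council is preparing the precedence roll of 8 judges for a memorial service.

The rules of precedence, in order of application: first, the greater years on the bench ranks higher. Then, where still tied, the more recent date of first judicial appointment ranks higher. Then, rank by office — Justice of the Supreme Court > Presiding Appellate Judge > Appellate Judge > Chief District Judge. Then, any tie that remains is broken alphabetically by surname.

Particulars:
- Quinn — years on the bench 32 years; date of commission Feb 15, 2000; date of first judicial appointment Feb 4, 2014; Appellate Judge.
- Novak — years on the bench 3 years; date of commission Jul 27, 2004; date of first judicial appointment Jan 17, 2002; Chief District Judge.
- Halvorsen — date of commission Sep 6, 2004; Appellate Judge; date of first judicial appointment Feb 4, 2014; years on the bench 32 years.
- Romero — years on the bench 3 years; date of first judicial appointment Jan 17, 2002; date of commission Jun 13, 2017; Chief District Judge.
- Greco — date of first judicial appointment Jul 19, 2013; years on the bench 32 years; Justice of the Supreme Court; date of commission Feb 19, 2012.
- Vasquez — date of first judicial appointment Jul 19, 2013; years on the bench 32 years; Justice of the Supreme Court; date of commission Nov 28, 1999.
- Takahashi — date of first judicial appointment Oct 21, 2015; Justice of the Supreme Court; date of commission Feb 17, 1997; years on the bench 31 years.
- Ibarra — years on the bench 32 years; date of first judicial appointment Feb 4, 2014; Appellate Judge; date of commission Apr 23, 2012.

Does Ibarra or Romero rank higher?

By years on the bench (higher first): Halvorsen, Ibarra, Quinn, Greco and Vasquez (each 32 years); then Takahashi (31 years); then Novak and Romero (both 3 years).
Among Halvorsen, Ibarra, Quinn, Greco and Vasquez, by date of first judicial appointment (later first): Halvorsen, Ibarra and Quinn (Feb 4, 2014) before Greco and Vasquez (Jul 19, 2013).
Halvorsen, Ibarra and Quinn are each Appellate Judge, so the next rule applies.
Among Halvorsen, Ibarra and Quinn, alphabetically by surname: Halvorsen before Ibarra before Quinn.
Greco and Vasquez are each Justice of the Supreme Court, so the next rule applies.
Among Greco and Vasquez, alphabetically by surname: Greco before Vasquez.
Novak and Romero both have date of first judicial appointment Jan 17, 2002, so the next rule applies.
Novak and Romero are each Chief District Judge, so the next rule applies.
Among Novak and Romero, alphabetically by surname: Novak before Romero.
So Ibarra takes precedence.

Ibarra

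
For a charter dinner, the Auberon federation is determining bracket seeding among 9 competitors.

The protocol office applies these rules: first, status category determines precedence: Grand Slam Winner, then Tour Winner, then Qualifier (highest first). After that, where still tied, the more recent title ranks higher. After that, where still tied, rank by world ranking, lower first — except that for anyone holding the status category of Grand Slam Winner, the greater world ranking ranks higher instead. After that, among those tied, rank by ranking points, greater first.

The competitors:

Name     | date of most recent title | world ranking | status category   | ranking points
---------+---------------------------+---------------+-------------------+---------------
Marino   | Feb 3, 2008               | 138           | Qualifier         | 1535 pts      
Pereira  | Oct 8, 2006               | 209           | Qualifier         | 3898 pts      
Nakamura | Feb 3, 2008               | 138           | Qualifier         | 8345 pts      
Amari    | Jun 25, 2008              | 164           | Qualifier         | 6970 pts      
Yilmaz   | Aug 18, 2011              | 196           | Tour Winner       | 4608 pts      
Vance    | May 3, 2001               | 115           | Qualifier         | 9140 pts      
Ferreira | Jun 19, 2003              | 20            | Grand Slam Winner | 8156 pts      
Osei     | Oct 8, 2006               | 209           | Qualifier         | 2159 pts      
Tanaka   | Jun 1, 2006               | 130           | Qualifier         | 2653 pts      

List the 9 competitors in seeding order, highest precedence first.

Ferreira, Yilmaz, Amari, Nakamura, Marino, Pereira, Osei, Tanaka, Vance

By status category: Ferreira (Grand Slam Winner); then Yilmaz (Tour Winner); then Amari, Nakamura, Marino, Pereira, Osei, Tanaka and Vance (Qualifier).
Among Amari, Nakamura, Marino, Pereira, Osei, Tanaka and Vance, by date of most recent title (later first): Amari (Jun 25, 2008) before Nakamura and Marino (Feb 3, 2008) before Pereira and Osei (Oct 8, 2006) before Tanaka (Jun 1, 2006) before Vance (May 3, 2001).
Nakamura and Marino both have world ranking 138, so the next rule applies.
Among Nakamura and Marino, by ranking points (higher first): Nakamura (8345 pts) before Marino (1535 pts).
Pereira and Osei both have world ranking 209, so the next rule applies.
Among Pereira and Osei, by ranking points (higher first): Pereira (3898 pts) before Osei (2159 pts).
Full order: Ferreira, Yilmaz, Amari, Nakamura, Marino, Pereira, Osei, Tanaka, Vance.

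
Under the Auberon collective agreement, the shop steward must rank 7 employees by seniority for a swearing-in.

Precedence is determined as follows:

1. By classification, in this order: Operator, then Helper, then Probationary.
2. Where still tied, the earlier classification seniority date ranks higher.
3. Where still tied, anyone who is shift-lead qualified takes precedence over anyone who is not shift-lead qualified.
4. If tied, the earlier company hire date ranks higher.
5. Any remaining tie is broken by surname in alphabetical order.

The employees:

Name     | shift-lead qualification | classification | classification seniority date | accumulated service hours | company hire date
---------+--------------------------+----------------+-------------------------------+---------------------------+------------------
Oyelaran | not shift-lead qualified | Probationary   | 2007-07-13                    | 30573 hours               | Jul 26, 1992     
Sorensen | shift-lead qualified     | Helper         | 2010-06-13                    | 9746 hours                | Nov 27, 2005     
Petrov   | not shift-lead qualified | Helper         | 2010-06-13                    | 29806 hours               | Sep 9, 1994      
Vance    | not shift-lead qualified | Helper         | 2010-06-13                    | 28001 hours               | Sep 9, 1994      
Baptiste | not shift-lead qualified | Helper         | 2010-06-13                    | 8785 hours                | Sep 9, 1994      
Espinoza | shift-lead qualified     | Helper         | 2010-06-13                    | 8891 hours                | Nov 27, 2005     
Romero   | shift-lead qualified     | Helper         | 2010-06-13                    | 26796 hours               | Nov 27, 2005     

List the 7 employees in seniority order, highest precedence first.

Espinoza, Romero, Sorensen, Baptiste, Petrov, Vance, Oyelaran

By classification: Espinoza, Romero, Sorensen, Baptiste, Petrov and Vance (Helper); then Oyelaran (Probationary).
Espinoza, Romero, Sorensen, Baptiste, Petrov and Vance all have classification seniority date 2010-06-13, so the next rule applies.
Among Espinoza, Romero, Sorensen, Baptiste, Petrov and Vance, shift-lead qualified before not shift-lead qualified: Espinoza, Romero and Sorensen (shift-lead qualified) before Baptiste, Petrov and Vance (not shift-lead qualified).
Espinoza, Romero and Sorensen all have company hire date Nov 27, 2005, so the next rule applies.
Among Espinoza, Romero and Sorensen, alphabetically by surname: Espinoza before Romero before Sorensen.
Baptiste, Petrov and Vance all have company hire date Sep 9, 1994, so the next rule applies.
Among Baptiste, Petrov and Vance, alphabetically by surname: Baptiste before Petrov before Vance.
Full order: Espinoza, Romero, Sorensen, Baptiste, Petrov, Vance, Oyelaran.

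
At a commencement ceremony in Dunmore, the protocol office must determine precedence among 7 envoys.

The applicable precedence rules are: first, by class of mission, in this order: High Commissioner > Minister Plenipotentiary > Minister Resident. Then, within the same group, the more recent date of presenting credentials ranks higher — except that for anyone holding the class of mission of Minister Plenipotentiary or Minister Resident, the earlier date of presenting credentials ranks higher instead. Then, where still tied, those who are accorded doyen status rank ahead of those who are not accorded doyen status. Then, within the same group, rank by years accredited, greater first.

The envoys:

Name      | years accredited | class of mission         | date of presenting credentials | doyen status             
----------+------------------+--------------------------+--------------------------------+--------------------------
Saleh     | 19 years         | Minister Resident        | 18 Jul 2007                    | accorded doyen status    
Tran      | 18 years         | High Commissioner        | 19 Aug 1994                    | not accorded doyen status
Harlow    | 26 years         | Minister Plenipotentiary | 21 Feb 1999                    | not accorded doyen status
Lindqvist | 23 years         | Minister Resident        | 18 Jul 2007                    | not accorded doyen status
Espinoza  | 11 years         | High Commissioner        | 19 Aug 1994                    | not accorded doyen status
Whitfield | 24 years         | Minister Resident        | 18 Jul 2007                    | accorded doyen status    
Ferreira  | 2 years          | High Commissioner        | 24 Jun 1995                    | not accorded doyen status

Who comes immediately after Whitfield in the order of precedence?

Saleh

By class of mission: Ferreira, Tran and Espinoza (High Commissioner); then Harlow (Minister Plenipotentiary); then Whitfield, Saleh and Lindqvist (Minister Resident).
Among Ferreira, Tran and Espinoza, by date of presenting credentials (later first): Ferreira (24 Jun 1995) before Tran and Espinoza (19 Aug 1994).
Tran and Espinoza are each not accorded doyen status, so the next rule applies.
Among Tran and Espinoza, by years accredited (higher first): Tran (18 years) before Espinoza (11 years).
Whitfield, Saleh and Lindqvist all have date of presenting credentials 18 Jul 2007, so the next rule applies.
Among Whitfield, Saleh and Lindqvist, accorded doyen status before not accorded doyen status: Whitfield and Saleh (accorded doyen status) before Lindqvist (not accorded doyen status).
Among Whitfield and Saleh, by years accredited (higher first): Whitfield (24 years) before Saleh (19 years).
Order: Ferreira, Tran, Espinoza, Harlow, Whitfield, Saleh, Lindqvist.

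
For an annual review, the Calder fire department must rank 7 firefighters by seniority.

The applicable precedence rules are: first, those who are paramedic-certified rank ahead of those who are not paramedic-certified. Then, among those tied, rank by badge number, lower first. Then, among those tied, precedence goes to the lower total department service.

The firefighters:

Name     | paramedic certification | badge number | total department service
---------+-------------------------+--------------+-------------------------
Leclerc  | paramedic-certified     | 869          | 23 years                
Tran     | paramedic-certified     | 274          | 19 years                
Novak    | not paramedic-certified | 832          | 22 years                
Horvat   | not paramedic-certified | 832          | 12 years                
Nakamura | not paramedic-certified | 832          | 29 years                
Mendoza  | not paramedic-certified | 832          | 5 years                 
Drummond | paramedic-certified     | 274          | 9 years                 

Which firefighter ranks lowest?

Nakamura

By the first rule: Drummond, Tran and Leclerc (each paramedic-certified); then Mendoza, Horvat, Novak and Nakamura (each not paramedic-certified).
Among Drummond, Tran and Leclerc, by badge number (lower first): Drummond and Tran (274) before Leclerc (869).
Among Drummond and Tran, by total department service (lower first): Drummond (9 years) before Tran (19 years).
Mendoza, Horvat, Novak and Nakamura all have badge number 832, so the next rule applies.
Among Mendoza, Horvat, Novak and Nakamura, by total department service (lower first): Mendoza (5 years) before Horvat (12 years) before Novak (22 years) before Nakamura (29 years).
Order: Drummond, Tran, Leclerc, Mendoza, Horvat, Novak, Nakamura.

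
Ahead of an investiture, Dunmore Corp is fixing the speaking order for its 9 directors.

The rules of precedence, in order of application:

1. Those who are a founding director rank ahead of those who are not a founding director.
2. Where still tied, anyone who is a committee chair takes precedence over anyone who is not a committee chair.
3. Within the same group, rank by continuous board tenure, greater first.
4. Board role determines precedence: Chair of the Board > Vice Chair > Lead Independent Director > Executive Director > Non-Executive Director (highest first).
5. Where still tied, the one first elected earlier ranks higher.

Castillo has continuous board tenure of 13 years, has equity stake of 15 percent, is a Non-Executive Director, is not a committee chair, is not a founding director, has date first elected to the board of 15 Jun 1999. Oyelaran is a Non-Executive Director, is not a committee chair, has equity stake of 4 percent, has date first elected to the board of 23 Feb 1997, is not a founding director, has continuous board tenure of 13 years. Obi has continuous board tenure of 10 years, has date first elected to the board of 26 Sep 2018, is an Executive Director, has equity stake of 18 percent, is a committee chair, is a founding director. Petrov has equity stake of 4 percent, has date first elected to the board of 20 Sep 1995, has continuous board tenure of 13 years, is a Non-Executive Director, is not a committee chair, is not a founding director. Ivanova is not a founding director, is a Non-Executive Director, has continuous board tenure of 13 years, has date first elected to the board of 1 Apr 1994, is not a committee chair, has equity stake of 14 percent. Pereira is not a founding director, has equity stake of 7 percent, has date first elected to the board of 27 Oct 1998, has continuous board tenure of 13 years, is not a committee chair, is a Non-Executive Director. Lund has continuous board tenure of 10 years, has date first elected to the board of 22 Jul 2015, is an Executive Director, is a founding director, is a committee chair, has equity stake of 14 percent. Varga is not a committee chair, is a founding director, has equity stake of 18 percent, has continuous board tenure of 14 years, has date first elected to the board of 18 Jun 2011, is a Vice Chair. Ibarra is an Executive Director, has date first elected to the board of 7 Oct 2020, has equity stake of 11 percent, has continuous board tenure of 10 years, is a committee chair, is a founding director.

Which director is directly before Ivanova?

By the first rule: Lund, Obi, Ibarra and Varga (each a founding director); then Ivanova, Petrov, Oyelaran, Pereira and Castillo (each not a founding director).
Among Lund, Obi, Ibarra and Varga, a committee chair before not a committee chair: Lund, Obi and Ibarra (a committee chair) before Varga (not a committee chair).
Lund, Obi and Ibarra all have continuous board tenure 10 years, so the next rule applies.
Lund, Obi and Ibarra are each Executive Director, so the next rule applies.
Among Lund, Obi and Ibarra, by date first elected to the board (earlier first): Lund (22 Jul 2015) before Obi (26 Sep 2018) before Ibarra (7 Oct 2020).
Ivanova, Petrov, Oyelaran, Pereira and Castillo are each not a committee chair, so the next rule applies.
Ivanova, Petrov, Oyelaran, Pereira and Castillo all have continuous board tenure 13 years, so the next rule applies.
Ivanova, Petrov, Oyelaran, Pereira and Castillo are each Non-Executive Director, so the next rule applies.
Among Ivanova, Petrov, Oyelaran, Pereira and Castillo, by date first elected to the board (earlier first): Ivanova (1 Apr 1994) before Petrov (20 Sep 1995) before Oyelaran (23 Feb 1997) before Pereira (27 Oct 1998) before Castillo (15 Jun 1999).
Order: Lund, Obi, Ibarra, Varga, Ivanova, Petrov, Oyelaran, Pereira, Castillo.

Varga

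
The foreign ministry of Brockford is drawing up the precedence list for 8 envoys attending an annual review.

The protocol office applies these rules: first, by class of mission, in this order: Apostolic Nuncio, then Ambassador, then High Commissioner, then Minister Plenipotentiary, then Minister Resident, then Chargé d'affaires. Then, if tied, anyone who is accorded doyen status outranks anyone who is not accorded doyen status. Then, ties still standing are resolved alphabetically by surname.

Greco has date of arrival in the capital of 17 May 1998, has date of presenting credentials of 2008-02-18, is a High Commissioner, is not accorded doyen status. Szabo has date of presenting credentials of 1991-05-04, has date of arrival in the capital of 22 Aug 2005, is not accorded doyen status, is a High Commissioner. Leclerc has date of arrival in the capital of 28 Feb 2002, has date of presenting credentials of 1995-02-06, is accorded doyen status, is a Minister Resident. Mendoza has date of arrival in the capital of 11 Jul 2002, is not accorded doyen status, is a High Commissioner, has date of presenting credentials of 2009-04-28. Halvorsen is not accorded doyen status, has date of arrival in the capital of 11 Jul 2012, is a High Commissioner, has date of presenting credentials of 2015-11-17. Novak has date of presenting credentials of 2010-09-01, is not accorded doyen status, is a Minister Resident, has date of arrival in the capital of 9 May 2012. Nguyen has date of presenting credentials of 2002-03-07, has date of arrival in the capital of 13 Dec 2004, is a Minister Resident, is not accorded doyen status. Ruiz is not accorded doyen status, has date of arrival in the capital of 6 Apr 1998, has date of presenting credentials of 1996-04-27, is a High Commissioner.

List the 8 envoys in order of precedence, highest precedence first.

Greco, Halvorsen, Mendoza, Ruiz, Szabo, Leclerc, Nguyen, Novak

By class of mission: Greco, Halvorsen, Mendoza, Ruiz and Szabo (High Commissioner); then Leclerc, Nguyen and Novak (Minister Resident).
Greco, Halvorsen, Mendoza, Ruiz and Szabo are each not accorded doyen status, so the next rule applies.
Among Greco, Halvorsen, Mendoza, Ruiz and Szabo, alphabetically by surname: Greco before Halvorsen before Mendoza before Ruiz before Szabo.
Among Leclerc, Nguyen and Novak, accorded doyen status before not accorded doyen status: Leclerc (accorded doyen status) before Nguyen and Novak (not accorded doyen status).
Among Nguyen and Novak, alphabetically by surname: Nguyen before Novak.
Full order: Greco, Halvorsen, Mendoza, Ruiz, Szabo, Leclerc, Nguyen, Novak.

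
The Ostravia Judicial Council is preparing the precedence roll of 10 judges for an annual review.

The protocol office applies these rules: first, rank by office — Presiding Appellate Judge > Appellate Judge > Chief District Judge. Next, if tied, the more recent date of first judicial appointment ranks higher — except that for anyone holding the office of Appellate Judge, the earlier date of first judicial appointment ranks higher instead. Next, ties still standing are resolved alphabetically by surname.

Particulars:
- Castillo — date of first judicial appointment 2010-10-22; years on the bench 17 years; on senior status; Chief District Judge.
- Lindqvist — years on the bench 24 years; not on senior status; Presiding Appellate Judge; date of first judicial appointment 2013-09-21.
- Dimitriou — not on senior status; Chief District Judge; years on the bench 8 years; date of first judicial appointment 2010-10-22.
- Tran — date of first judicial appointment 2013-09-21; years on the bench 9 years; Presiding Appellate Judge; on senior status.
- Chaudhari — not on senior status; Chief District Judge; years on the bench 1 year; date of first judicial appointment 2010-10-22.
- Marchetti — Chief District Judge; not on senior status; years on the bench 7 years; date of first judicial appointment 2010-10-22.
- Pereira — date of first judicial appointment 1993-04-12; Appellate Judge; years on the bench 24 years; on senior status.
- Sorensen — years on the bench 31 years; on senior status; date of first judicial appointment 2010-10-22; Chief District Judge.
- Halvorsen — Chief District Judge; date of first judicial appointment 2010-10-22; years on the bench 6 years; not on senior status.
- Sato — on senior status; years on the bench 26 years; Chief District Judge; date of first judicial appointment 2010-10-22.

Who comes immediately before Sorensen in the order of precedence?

By office: Lindqvist and Tran (Presiding Appellate Judge); then Pereira (Appellate Judge); then Castillo, Chaudhari, Dimitriou, Halvorsen, Marchetti, Sato and Sorensen (Chief District Judge).
Lindqvist and Tran both have date of first judicial appointment 2013-09-21, so the next rule applies.
Among Lindqvist and Tran, alphabetically by surname: Lindqvist before Tran.
Castillo, Chaudhari, Dimitriou, Halvorsen, Marchetti, Sato and Sorensen all have date of first judicial appointment 2010-10-22, so the next rule applies.
Among Castillo, Chaudhari, Dimitriou, Halvorsen, Marchetti, Sato and Sorensen, alphabetically by surname: Castillo before Chaudhari before Dimitriou before Halvorsen before Marchetti before Sato before Sorensen.
Order: Lindqvist, Tran, Pereira, Castillo, Chaudhari, Dimitriou, Halvorsen, Marchetti, Sato, Sorensen.

Sato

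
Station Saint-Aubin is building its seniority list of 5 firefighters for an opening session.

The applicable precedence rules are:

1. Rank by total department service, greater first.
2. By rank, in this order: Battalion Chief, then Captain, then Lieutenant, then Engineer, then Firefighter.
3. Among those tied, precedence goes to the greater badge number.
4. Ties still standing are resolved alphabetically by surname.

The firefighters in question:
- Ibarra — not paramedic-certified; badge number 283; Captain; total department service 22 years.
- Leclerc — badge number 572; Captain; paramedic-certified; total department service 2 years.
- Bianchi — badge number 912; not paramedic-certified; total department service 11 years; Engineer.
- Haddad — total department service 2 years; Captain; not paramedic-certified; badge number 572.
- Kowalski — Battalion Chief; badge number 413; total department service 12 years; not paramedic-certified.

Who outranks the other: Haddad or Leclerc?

Haddad

By total department service (higher first): Ibarra (22 years); then Kowalski (12 years); then Bianchi (11 years); then Haddad and Leclerc (both 2 years).
Haddad and Leclerc are each Captain, so the next rule applies.
Haddad and Leclerc both have badge number 572, so the next rule applies.
Among Haddad and Leclerc, alphabetically by surname: Haddad before Leclerc.
So Haddad takes precedence.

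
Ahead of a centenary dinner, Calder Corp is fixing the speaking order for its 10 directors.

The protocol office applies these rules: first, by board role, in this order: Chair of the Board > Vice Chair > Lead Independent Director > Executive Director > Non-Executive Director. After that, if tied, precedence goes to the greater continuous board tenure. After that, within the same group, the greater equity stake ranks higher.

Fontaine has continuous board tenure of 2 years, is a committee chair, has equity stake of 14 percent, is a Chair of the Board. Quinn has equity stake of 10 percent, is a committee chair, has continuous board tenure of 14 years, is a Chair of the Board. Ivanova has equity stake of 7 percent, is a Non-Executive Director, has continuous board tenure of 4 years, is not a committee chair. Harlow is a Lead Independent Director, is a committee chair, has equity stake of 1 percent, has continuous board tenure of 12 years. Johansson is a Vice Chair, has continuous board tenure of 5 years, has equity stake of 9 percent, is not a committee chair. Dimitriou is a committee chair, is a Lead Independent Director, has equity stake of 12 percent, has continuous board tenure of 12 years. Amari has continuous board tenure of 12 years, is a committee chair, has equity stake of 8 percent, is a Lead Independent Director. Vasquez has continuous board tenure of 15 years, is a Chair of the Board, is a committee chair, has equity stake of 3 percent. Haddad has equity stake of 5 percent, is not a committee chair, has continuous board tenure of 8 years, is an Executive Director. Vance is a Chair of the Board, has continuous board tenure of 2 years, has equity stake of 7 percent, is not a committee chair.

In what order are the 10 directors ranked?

By board role: Vasquez, Quinn, Fontaine and Vance (Chair of the Board); then Johansson (Vice Chair); then Dimitriou, Amari and Harlow (Lead Independent Director); then Haddad (Executive Director); then Ivanova (Non-Executive Director).
Among Vasquez, Quinn, Fontaine and Vance, by continuous board tenure (higher first): Vasquez (15 years) before Quinn (14 years) before Fontaine and Vance (2 years).
Among Fontaine and Vance, by equity stake (higher first): Fontaine (14 percent) before Vance (7 percent).
Dimitriou, Amari and Harlow all have continuous board tenure 12 years, so the next rule applies.
Among Dimitriou, Amari and Harlow, by equity stake (higher first): Dimitriou (12 percent) before Amari (8 percent) before Harlow (1 percent).
Full order: Vasquez, Quinn, Fontaine, Vance, Johansson, Dimitriou, Amari, Harlow, Haddad, Ivanova.

Vasquez, Quinn, Fontaine, Vance, Johansson, Dimitriou, Amari, Harlow, Haddad, Ivanova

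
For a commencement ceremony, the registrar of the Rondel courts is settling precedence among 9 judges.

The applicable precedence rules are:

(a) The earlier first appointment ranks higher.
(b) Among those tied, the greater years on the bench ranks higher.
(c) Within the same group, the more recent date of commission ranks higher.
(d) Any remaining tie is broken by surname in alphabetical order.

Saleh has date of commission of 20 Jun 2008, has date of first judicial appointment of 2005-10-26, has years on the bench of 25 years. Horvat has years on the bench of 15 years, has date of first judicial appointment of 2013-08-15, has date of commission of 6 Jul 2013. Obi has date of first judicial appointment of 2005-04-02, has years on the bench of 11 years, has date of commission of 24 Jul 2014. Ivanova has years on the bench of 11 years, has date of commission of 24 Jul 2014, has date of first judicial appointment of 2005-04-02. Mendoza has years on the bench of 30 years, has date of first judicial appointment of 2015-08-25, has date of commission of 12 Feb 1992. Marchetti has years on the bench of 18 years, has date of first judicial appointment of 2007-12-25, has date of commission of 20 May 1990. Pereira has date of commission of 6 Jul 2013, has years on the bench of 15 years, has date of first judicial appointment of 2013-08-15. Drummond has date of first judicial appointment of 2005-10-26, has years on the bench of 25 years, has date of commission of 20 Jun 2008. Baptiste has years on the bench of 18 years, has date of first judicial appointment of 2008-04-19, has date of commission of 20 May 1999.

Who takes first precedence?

By date of first judicial appointment (earlier first): Ivanova and Obi (both 2005-04-02); then Drummond and Saleh (both 2005-10-26); then Marchetti (2007-12-25); then Baptiste (2008-04-19); then Horvat and Pereira (both 2013-08-15); then Mendoza (2015-08-25).
Ivanova and Obi both have years on the bench 11 years, so the next rule applies.
Ivanova and Obi both have date of commission 24 Jul 2014, so the next rule applies.
Among Ivanova and Obi, alphabetically by surname: Ivanova before Obi.
Drummond and Saleh both have years on the bench 25 years, so the next rule applies.
Drummond and Saleh both have date of commission 20 Jun 2008, so the next rule applies.
Among Drummond and Saleh, alphabetically by surname: Drummond before Saleh.
Horvat and Pereira both have years on the bench 15 years, so the next rule applies.
Horvat and Pereira both have date of commission 6 Jul 2013, so the next rule applies.
Among Horvat and Pereira, alphabetically by surname: Horvat before Pereira.
Order: Ivanova, Obi, Drummond, Saleh, Marchetti, Baptiste, Horvat, Pereira, Mendoza.

Ivanova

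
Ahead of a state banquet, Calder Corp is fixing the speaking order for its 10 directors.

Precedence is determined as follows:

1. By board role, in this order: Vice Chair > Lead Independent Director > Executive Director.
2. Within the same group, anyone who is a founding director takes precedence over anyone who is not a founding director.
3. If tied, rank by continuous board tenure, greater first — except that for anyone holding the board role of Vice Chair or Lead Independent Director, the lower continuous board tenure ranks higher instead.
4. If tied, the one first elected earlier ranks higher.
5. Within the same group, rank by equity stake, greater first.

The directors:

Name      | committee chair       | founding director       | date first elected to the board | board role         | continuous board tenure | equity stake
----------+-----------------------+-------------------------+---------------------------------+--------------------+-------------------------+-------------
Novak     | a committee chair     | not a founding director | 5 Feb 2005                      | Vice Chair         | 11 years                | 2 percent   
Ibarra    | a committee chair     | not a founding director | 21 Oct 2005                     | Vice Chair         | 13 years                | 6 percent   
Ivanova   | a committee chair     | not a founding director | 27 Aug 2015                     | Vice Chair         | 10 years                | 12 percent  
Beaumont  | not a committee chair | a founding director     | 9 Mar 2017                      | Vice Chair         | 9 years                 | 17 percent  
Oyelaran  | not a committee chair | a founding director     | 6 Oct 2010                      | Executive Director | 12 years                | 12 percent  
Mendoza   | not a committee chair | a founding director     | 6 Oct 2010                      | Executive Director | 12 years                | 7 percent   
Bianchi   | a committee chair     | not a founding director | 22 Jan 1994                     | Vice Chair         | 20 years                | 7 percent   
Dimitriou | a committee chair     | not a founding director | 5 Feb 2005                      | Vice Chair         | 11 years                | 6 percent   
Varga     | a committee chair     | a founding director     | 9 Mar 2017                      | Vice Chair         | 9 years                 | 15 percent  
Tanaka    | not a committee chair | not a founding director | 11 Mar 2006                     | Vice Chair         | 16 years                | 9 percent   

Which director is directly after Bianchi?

By board role: Beaumont, Varga, Ivanova, Dimitriou, Novak, Ibarra, Tanaka and Bianchi (Vice Chair); then Oyelaran and Mendoza (Executive Director).
Among Beaumont, Varga, Ivanova, Dimitriou, Novak, Ibarra, Tanaka and Bianchi, a founding director before not a founding director: Beaumont and Varga (a founding director) before Ivanova, Dimitriou, Novak, Ibarra, Tanaka and Bianchi (not a founding director).
Beaumont and Varga both have continuous board tenure 9 years, so the next rule applies.
Beaumont and Varga both have date first elected to the board 9 Mar 2017, so the next rule applies.
Among Beaumont and Varga, by equity stake (higher first): Beaumont (17 percent) before Varga (15 percent).
Among Ivanova, Dimitriou, Novak, Ibarra, Tanaka and Bianchi, by continuous board tenure (lower first) (reversed rule for this group): Ivanova (10 years) before Dimitriou and Novak (11 years) before Ibarra (13 years) before Tanaka (16 years) before Bianchi (20 years).
Dimitriou and Novak both have date first elected to the board 5 Feb 2005, so the next rule applies.
Among Dimitriou and Novak, by equity stake (higher first): Dimitriou (6 percent) before Novak (2 percent).
Oyelaran and Mendoza are each a founding director, so the next rule applies.
Oyelaran and Mendoza both have continuous board tenure 12 years, so the next rule applies.
Oyelaran and Mendoza both have date first elected to the board 6 Oct 2010, so the next rule applies.
Among Oyelaran and Mendoza, by equity stake (higher first): Oyelaran (12 percent) before Mendoza (7 percent).
Order: Beaumont, Varga, Ivanova, Dimitriou, Novak, Ibarra, Tanaka, Bianchi, Oyelaran, Mendoza.

Oyelaran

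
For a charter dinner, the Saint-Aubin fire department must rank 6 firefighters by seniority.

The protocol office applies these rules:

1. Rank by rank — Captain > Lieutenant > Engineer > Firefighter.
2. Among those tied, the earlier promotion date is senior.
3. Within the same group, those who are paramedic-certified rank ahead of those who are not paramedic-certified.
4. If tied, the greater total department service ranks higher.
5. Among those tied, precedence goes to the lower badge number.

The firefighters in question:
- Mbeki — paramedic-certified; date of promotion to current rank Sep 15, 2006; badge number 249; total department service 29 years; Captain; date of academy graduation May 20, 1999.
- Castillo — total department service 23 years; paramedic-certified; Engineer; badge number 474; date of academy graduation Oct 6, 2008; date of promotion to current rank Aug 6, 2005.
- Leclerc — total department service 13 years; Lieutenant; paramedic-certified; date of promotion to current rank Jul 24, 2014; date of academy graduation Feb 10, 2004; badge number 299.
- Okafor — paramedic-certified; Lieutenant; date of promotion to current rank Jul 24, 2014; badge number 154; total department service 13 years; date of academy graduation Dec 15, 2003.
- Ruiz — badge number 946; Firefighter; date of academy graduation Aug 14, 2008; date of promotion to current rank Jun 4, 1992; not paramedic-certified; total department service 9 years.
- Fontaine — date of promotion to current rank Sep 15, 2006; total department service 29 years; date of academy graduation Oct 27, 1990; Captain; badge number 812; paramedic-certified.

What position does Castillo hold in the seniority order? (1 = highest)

By rank: Mbeki and Fontaine (Captain); then Okafor and Leclerc (Lieutenant); then Castillo (Engineer); then Ruiz (Firefighter).
Mbeki and Fontaine both have date of promotion to current rank Sep 15, 2006, so the next rule applies.
Mbeki and Fontaine are each paramedic-certified, so the next rule applies.
Mbeki and Fontaine both have total department service 29 years, so the next rule applies.
Among Mbeki and Fontaine, by badge number (lower first): Mbeki (249) before Fontaine (812).
Okafor and Leclerc both have date of promotion to current rank Jul 24, 2014, so the next rule applies.
Okafor and Leclerc are each paramedic-certified, so the next rule applies.
Okafor and Leclerc both have total department service 13 years, so the next rule applies.
Among Okafor and Leclerc, by badge number (lower first): Okafor (154) before Leclerc (299).
Order: Mbeki, Fontaine, Okafor, Leclerc, Castillo, Ruiz. So position 5.

5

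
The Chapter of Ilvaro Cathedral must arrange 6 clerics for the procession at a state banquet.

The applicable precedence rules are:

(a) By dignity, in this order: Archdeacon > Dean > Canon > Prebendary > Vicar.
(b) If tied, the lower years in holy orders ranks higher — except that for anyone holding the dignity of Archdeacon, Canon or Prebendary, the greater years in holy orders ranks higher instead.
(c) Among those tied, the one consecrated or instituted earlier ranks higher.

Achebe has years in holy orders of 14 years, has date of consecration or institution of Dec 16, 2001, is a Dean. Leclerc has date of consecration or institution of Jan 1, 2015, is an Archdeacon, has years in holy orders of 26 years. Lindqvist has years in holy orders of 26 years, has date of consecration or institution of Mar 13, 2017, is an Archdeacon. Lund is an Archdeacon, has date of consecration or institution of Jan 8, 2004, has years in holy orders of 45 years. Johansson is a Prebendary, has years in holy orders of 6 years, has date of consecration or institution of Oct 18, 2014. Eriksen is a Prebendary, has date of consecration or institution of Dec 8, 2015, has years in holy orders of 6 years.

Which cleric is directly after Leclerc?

Lindqvist

By dignity: Lund, Leclerc and Lindqvist (Archdeacon); then Achebe (Dean); then Johansson and Eriksen (Prebendary).
Among Lund, Leclerc and Lindqvist, by years in holy orders (higher first) (reversed rule for this group): Lund (45 years) before Leclerc and Lindqvist (26 years).
Among Leclerc and Lindqvist, by date of consecration or institution (earlier first): Leclerc (Jan 1, 2015) before Lindqvist (Mar 13, 2017).
Johansson and Eriksen both have years in holy orders 6 years, so the next rule applies.
Among Johansson and Eriksen, by date of consecration or institution (earlier first): Johansson (Oct 18, 2014) before Eriksen (Dec 8, 2015).
Order: Lund, Leclerc, Lindqvist, Achebe, Johansson, Eriksen.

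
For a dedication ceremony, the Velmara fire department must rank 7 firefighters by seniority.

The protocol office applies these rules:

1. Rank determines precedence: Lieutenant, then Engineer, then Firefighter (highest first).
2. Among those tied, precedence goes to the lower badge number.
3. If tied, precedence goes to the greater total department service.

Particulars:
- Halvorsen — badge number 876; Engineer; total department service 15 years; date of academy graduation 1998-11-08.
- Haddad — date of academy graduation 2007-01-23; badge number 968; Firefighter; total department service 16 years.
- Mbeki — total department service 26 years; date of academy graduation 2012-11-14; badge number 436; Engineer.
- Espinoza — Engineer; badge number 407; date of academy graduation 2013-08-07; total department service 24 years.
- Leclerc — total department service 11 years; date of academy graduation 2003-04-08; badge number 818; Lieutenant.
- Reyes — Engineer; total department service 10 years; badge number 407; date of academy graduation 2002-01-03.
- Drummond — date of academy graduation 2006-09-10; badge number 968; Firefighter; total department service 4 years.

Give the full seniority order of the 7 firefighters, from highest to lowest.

By rank: Leclerc (Lieutenant); then Espinoza, Reyes, Mbeki and Halvorsen (Engineer); then Haddad and Drummond (Firefighter).
Among Espinoza, Reyes, Mbeki and Halvorsen, by badge number (lower first): Espinoza and Reyes (407) before Mbeki (436) before Halvorsen (876).
Among Espinoza and Reyes, by total department service (higher first): Espinoza (24 years) before Reyes (10 years).
Haddad and Drummond both have badge number 968, so the next rule applies.
Among Haddad and Drummond, by total department service (higher first): Haddad (16 years) before Drummond (4 years).
Full order: Leclerc, Espinoza, Reyes, Mbeki, Halvorsen, Haddad, Drummond.

Leclerc, Espinoza, Reyes, Mbeki, Halvorsen, Haddad, Drummond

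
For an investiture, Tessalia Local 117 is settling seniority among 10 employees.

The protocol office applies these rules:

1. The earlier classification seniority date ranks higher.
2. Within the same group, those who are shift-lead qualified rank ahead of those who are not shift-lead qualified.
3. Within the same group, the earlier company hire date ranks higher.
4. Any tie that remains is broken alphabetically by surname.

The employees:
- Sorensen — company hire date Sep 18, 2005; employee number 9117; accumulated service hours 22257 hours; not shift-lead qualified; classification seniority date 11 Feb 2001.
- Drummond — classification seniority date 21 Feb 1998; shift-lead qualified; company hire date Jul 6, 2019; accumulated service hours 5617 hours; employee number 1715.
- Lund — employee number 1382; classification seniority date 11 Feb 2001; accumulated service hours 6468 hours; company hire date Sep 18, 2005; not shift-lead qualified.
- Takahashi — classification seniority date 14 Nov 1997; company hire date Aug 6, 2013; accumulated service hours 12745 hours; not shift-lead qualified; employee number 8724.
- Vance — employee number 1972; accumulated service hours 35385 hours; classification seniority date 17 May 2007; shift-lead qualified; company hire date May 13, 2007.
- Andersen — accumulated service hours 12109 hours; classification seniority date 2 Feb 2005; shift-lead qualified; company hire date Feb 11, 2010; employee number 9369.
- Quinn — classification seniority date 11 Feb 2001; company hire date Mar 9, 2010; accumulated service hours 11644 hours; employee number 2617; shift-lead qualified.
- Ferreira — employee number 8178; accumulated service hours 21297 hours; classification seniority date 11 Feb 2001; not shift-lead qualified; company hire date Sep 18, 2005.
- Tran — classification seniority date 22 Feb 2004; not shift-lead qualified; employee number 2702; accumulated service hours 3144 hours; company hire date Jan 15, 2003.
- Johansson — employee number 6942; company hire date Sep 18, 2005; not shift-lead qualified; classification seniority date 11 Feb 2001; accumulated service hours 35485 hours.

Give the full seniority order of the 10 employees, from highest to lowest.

Takahashi, Drummond, Quinn, Ferreira, Johansson, Lund, Sorensen, Tran, Andersen, Vance

By classification seniority date (earlier first): Takahashi (14 Nov 1997); then Drummond (21 Feb 1998); then Quinn, Ferreira, Johansson, Lund and Sorensen (each 11 Feb 2001); then Tran (22 Feb 2004); then Andersen (2 Feb 2005); then Vance (17 May 2007).
Among Quinn, Ferreira, Johansson, Lund and Sorensen, shift-lead qualified before not shift-lead qualified: Quinn (shift-lead qualified) before Ferreira, Johansson, Lund and Sorensen (not shift-lead qualified).
Ferreira, Johansson, Lund and Sorensen all have company hire date Sep 18, 2005, so the next rule applies.
Among Ferreira, Johansson, Lund and Sorensen, alphabetically by surname: Ferreira before Johansson before Lund before Sorensen.
Full order: Takahashi, Drummond, Quinn, Ferreira, Johansson, Lund, Sorensen, Tran, Andersen, Vance.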